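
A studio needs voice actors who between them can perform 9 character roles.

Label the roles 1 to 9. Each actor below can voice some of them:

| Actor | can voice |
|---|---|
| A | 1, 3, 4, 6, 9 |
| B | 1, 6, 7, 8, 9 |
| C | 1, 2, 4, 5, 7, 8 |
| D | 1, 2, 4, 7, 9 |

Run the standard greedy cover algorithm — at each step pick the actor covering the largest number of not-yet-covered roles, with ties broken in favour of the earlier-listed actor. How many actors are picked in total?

Greedy: pick C (covers 6 new) → pick A (covers 3 new). Total picks: 2.

2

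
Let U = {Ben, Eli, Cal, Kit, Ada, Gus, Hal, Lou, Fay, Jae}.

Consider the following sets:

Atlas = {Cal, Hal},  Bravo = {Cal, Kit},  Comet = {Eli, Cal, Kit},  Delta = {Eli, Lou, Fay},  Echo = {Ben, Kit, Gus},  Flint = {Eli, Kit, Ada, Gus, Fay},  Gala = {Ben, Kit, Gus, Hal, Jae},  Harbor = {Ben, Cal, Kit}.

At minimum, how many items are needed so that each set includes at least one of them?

3

The 3 items {Eli, Kit, Hal} hit every set.
The sets Atlas, Delta, Echo are pairwise disjoint, so any hitting set needs a separate item for each — at least 3. Hence 3 is optimal.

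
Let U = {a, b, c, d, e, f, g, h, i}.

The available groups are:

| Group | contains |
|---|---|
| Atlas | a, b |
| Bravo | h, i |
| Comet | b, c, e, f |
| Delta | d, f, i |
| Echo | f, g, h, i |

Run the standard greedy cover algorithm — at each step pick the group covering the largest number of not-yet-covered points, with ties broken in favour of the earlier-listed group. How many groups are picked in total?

Greedy: pick Comet (covers 4 new) → pick Echo (covers 3 new) → pick Atlas (covers 1 new) → pick Delta (covers 1 new). Total picks: 4.

4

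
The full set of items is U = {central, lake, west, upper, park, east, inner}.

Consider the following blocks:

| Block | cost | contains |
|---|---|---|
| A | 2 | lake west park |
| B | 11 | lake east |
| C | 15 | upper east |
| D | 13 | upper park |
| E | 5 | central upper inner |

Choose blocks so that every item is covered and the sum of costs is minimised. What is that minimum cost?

A, B, E together cover every item (A ∪ B ∪ E = {central, lake, west, upper, park, east, inner}); total cost 2 + 11 + 5 = 18.
No covering selection has total cost below 18.

18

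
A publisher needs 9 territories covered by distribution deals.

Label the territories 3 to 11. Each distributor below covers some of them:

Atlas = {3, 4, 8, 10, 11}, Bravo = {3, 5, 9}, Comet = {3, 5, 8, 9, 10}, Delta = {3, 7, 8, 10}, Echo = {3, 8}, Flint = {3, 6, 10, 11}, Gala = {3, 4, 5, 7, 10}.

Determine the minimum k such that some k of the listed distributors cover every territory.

Comet and Flint and Gala together: Comet ∪ Flint ∪ Gala = {3, 4, 5, 6, 7, 8, 9, 10, 11} — every territory is covered.
Only Flint contains 6, so Flint is forced; the remaining 5 territories need at least 2 more distributors (each remaining distributor adds at most 3) — so at least 3 distributors are needed, and 3 is optimal.

3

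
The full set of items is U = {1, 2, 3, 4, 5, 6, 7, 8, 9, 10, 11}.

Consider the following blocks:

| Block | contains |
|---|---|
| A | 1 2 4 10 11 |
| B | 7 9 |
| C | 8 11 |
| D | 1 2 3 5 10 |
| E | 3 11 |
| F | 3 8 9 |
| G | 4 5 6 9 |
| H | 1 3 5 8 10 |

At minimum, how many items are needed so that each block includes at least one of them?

The 3 items {3, 9, 11} hit every block.
The blocks B, C, D are pairwise disjoint, so any hitting set needs a separate item for each — at least 3. Hence 3 is optimal.

3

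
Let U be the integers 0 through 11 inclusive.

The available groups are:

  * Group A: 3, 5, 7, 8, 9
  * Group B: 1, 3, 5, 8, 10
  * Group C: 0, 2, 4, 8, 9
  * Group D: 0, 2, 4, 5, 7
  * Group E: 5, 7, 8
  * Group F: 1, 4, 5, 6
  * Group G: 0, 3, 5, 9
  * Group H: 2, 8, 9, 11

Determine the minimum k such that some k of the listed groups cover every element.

B and D and F and H together: B ∪ D ∪ F ∪ H = {0, 1, 2, 3, 4, 5, 6, 7, 8, 9, 10, 11} — every element is covered.
No 3 of the 8 groups cover everything (all 56 combinations miss at least one element), so 4 is optimal.

4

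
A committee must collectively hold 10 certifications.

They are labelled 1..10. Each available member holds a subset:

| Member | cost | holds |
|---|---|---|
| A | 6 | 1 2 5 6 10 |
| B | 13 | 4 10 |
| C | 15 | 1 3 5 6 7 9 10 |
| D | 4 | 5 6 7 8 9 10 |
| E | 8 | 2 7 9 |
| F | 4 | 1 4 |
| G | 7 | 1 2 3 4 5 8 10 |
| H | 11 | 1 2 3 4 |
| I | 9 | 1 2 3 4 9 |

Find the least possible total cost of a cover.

11

D, G together cover every certification (D ∪ G = {1, 2, 3, 4, 5, 6, 7, 8, 9, 10}); total cost 4 + 7 = 11.
No covering selection has total cost below 11.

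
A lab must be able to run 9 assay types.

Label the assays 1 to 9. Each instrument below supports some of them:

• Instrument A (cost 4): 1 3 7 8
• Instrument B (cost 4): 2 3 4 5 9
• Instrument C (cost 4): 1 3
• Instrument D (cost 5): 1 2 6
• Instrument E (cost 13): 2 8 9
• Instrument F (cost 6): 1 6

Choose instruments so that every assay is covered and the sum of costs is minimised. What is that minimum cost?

A, B, D together cover every assay (A ∪ B ∪ D = {1, 2, 3, 4, 5, 6, 7, 8, 9}); total cost 4 + 4 + 5 = 13.
No covering selection has total cost below 13.

13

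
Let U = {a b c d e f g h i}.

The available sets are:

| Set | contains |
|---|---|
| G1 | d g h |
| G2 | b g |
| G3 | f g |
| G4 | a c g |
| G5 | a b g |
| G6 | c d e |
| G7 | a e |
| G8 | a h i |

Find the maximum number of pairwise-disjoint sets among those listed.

G3, G6, G8 are pairwise disjoint (G3={f,g}; G6={c,d,e}; G8={a,h,i}).
Every remaining set overlaps one of these, and no 4 of the listed sets are pairwise disjoint, so 3 is the maximum.

3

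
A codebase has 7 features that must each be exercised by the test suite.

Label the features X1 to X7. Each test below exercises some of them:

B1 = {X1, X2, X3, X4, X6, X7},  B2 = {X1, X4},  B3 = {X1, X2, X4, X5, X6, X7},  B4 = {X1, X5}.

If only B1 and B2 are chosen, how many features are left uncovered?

1

Union of B1, B2 = {X1, X2, X3, X4, X6, X7}.
Not covered: X5 — 1 feature.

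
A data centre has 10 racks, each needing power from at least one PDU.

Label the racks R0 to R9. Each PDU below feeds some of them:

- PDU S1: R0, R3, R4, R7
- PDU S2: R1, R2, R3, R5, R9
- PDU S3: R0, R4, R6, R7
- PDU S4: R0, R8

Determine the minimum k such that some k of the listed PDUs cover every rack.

3

Take {S2, S3, S4}. Their union is {R0, R1, R2, R3, R4, R5, R6, R7, R8, R9}, which is all 10 racks.
Only S2 contains R1, so S2 is forced; the remaining 5 racks need at least 2 more PDUs (each remaining PDU adds at most 4) — so at least 3 PDUs are needed, and 3 is optimal.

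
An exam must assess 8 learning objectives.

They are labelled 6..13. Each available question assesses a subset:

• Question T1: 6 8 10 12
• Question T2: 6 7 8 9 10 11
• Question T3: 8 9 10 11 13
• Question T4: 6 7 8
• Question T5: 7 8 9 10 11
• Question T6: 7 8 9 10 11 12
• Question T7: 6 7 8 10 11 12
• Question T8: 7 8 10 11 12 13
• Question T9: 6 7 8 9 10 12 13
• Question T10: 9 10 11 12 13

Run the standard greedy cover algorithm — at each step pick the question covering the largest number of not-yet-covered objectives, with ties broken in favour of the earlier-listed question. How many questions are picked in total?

2

Greedy: pick T9 (covers 7 new) → pick T2 (covers 1 new). Total picks: 2.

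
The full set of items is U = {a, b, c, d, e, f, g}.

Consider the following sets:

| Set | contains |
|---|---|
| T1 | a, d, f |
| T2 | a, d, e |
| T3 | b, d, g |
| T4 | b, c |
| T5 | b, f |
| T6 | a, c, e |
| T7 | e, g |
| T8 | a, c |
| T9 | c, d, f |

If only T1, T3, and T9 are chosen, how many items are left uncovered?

1

Union of T1, T3, T9 = {a, b, c, d, f, g}.
Not covered: e — 1 item.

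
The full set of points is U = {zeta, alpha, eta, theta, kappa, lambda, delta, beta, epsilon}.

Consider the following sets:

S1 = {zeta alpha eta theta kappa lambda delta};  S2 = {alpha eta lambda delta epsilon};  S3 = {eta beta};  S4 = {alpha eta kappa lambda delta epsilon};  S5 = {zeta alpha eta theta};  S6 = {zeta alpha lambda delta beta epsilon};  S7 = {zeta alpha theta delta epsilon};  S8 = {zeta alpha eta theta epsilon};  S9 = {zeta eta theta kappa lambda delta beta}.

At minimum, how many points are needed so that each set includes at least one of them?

2

H = {eta, delta} meets every set (each contains at least one member of H), and |H| = 2.
The sets S3, S7 are pairwise disjoint, so any hitting set needs a separate point for each — at least 2. Hence 2 is optimal.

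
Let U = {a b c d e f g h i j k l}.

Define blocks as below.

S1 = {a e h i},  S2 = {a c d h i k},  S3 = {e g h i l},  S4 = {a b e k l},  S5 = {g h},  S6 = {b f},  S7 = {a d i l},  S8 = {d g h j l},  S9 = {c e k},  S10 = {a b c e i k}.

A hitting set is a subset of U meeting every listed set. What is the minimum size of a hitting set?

4

Take T = {a, b, g, k}. Each listed block contains at least one of these, so T is a hitting set of size 4.
The blocks S5, S6, S7, S9 are pairwise disjoint, so any hitting set needs a separate item for each — at least 4. Hence 4 is optimal.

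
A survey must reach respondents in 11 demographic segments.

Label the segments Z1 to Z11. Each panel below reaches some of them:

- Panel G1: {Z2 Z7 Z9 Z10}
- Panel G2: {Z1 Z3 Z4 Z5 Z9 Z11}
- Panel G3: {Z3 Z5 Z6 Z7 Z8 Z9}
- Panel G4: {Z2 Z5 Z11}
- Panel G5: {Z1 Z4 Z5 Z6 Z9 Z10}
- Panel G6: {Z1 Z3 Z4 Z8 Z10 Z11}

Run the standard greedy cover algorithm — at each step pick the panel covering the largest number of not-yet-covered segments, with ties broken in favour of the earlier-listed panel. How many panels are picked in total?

3

Greedy: pick G2 (covers 6 new) → pick G1 (covers 3 new) → pick G3 (covers 2 new). Total picks: 3.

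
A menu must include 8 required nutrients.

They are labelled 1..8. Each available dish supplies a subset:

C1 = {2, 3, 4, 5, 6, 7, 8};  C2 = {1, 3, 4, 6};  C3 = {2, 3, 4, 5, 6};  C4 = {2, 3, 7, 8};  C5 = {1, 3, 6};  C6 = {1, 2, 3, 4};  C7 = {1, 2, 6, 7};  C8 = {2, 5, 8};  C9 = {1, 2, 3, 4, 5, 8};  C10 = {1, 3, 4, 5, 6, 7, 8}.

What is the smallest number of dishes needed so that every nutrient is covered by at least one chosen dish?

Take {C3, C10}. Their union is {1, 2, 3, 4, 5, 6, 7, 8}, which is all 8 nutrients.
No single dish has all 8 nutrients (the largest, C1, has 7), so 2 is optimal.

2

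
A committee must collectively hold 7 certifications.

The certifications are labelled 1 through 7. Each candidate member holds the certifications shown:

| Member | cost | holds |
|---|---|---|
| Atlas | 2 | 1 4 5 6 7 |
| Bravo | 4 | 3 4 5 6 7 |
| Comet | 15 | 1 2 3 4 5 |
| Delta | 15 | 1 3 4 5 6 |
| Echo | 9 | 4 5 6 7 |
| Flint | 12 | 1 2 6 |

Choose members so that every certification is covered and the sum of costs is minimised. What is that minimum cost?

16

Bravo, Flint together cover every certification (Bravo ∪ Flint = {1, 2, 3, 4, 5, 6, 7}); total cost 4 + 12 = 16.
The greedy pick Atlas, Bravo, Flint costs 18; no covering selection beats 16.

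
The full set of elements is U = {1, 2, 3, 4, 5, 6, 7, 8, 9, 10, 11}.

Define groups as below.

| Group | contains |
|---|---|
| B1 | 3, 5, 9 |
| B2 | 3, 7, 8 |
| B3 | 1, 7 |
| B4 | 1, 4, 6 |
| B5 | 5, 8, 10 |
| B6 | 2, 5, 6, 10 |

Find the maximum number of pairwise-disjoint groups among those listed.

2

B3, B5 are pairwise disjoint (B3={1,7}; B5={5,8,10}).
Every remaining group overlaps one of these, and no 3 of the listed groups are pairwise disjoint, so 2 is the maximum.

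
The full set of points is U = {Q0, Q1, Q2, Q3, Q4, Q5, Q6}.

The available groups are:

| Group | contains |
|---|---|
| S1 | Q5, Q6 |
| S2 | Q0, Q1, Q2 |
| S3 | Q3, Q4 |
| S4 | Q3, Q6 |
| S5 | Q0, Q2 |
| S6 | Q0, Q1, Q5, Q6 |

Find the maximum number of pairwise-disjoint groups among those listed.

3

S1, S3, S5 are pairwise disjoint (S1={Q5,Q6}; S3={Q3,Q4}; S5={Q0,Q2}).
Every remaining group overlaps one of these, and no 4 of the listed groups are pairwise disjoint, so 3 is the maximum.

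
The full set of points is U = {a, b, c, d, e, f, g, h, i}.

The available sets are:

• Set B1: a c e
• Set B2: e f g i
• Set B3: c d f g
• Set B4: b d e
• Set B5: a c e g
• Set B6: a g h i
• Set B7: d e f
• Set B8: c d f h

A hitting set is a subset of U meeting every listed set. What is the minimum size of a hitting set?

Take T = {a, d, e}. Each listed set contains at least one of these, so T is a hitting set of size 3.
No choice of 2 points meets every set, so 3 is the minimum.

3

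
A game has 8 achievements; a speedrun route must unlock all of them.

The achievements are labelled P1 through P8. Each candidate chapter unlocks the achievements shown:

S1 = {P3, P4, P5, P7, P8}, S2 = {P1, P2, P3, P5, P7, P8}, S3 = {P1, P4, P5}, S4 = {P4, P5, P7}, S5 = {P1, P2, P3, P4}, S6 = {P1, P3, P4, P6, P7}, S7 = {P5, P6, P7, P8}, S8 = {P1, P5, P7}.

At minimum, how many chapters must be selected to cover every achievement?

Take {S2, S6}. Their union is {P1, P2, P3, P4, P5, P6, P7, P8}, which is all 8 achievements.
No single chapter has all 8 achievements (the largest, S2, has 6), so 2 is optimal.

2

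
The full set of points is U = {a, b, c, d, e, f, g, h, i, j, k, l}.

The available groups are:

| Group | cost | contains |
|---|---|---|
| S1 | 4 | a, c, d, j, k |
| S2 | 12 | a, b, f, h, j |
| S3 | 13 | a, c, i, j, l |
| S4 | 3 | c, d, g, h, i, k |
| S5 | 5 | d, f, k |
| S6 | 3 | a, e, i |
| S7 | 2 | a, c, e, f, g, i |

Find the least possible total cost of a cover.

S2, S3, S4, S7 together cover every point (S2 ∪ S3 ∪ S4 ∪ S7 = {a, b, c, d, e, f, g, h, i, j, k, l}); total cost 12 + 13 + 3 + 2 = 30.
The greedy pick S7, S4, S1, S2, S3 costs 34; no covering selection beats 30.

30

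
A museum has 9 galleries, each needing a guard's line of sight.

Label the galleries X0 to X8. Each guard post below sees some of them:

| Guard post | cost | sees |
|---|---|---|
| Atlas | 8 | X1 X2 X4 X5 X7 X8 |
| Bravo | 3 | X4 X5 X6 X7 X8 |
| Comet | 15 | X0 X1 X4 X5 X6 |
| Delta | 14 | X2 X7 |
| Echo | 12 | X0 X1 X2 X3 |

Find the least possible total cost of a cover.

Bravo, Echo together cover every gallery (Bravo ∪ Echo = {X0, X1, X2, X3, X4, X5, X6, X7, X8}); total cost 3 + 12 = 15.
No covering selection has total cost below 15.

15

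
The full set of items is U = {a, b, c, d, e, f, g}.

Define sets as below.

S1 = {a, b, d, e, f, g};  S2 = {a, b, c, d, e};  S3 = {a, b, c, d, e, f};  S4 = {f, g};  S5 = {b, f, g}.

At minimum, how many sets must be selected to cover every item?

2

S3 and S5 together: S3 ∪ S5 = {a, b, c, d, e, f, g} — every item is covered.
No single set has all 7 items (the largest, S1, has 6), so 2 is optimal.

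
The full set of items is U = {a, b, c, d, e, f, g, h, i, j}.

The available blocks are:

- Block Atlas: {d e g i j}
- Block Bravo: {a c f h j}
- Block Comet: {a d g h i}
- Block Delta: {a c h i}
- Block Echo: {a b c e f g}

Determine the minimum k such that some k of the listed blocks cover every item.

3

Bravo, Comet, and Echo cover everything between them: the union {a, b, c, d, e, f, g, h, i, j} is all of U.
Only Echo contains b, so Echo is forced; the remaining 4 items need at least 2 more blocks (each remaining block adds at most 3) — so at least 3 blocks are needed, and 3 is optimal.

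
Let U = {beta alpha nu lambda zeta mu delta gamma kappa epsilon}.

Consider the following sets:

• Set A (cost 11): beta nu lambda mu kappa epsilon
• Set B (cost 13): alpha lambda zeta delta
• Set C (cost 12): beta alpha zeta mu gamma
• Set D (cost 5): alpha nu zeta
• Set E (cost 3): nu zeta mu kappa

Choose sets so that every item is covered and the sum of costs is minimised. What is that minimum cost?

36

A, B, C together cover every item (A ∪ B ∪ C = {beta, alpha, nu, lambda, zeta, mu, delta, gamma, kappa, epsilon}); total cost 11 + 13 + 12 = 36.
The greedy pick E, A, D, C, B costs 44; no covering selection beats 36.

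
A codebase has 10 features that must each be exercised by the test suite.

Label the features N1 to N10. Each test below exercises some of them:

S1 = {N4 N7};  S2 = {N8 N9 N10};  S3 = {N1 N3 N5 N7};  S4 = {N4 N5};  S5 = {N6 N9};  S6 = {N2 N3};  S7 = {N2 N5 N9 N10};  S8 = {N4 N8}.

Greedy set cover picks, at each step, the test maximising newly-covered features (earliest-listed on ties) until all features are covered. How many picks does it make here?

Greedy: pick S3 (covers 4 new) → pick S2 (covers 3 new) → pick S1 (covers 1 new) → pick S5 (covers 1 new) → pick S6 (covers 1 new). Total picks: 5.
(The true minimum cover uses only 4 tests, so greedy is not optimal here.)

5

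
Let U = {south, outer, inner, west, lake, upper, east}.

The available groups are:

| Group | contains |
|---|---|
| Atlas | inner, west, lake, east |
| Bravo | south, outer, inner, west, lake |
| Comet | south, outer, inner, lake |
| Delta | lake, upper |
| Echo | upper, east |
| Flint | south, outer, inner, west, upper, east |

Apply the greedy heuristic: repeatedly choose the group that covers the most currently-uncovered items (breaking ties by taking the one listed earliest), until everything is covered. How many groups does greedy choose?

Greedy: pick Flint (covers 6 new) → pick Atlas (covers 1 new). Total picks: 2.

2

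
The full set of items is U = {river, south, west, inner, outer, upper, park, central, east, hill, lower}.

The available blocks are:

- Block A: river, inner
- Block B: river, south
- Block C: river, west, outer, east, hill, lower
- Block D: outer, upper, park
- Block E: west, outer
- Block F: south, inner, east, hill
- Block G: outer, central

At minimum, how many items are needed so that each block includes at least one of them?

Take H = {river, outer, hill}. Each listed block contains at least one of these, so H is a hitting set of size 3.
No choice of 2 items meets every block, so 3 is the minimum.

3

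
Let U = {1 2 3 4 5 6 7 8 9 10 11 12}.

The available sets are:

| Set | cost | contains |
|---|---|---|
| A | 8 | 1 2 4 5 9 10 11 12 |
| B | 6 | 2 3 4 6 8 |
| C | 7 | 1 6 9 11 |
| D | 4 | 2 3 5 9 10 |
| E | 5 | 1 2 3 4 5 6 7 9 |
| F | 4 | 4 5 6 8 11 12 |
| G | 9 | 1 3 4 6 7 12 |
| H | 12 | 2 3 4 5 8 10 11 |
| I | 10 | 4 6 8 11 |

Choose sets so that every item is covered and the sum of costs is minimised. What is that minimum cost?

D, E, F together cover every item (D ∪ E ∪ F = {1, 2, 3, 4, 5, 6, 7, 8, 9, 10, 11, 12}); total cost 4 + 5 + 4 = 13.
No covering selection has total cost below 13.

13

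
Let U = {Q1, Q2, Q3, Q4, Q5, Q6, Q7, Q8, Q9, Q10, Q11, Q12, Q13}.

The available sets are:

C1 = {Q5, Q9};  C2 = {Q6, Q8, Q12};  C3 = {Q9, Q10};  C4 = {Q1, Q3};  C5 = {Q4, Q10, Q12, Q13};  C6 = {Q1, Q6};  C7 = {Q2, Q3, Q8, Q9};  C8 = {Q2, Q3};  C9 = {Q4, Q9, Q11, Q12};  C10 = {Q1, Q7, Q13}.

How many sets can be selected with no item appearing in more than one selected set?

C1, C5, C6, C8 are pairwise disjoint (C1={Q5,Q9}; C5={Q4,Q10,Q12,Q13}; C6={Q1,Q6}; C8={Q2,Q3}).
Every remaining set overlaps one of these, and no 5 of the listed sets are pairwise disjoint, so 4 is the maximum.

4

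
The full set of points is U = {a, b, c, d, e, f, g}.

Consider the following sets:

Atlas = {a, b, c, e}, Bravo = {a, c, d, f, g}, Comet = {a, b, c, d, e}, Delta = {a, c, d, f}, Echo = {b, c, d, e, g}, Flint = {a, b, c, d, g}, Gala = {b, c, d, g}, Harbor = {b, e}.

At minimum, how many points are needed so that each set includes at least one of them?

2

The 2 points {a, b} hit every set.
The sets Delta, Harbor are pairwise disjoint, so any hitting set needs a separate point for each — at least 2. Hence 2 is optimal.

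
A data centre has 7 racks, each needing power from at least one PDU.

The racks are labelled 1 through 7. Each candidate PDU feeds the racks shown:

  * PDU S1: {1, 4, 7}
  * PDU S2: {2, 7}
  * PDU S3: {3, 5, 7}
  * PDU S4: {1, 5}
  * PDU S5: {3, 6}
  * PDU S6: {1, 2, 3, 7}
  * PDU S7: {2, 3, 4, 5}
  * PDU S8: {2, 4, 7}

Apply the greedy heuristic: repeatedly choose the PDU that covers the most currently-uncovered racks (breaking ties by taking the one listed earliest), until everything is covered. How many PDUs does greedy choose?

3

Greedy: pick S6 (covers 4 new) → pick S7 (covers 2 new) → pick S5 (covers 1 new). Total picks: 3.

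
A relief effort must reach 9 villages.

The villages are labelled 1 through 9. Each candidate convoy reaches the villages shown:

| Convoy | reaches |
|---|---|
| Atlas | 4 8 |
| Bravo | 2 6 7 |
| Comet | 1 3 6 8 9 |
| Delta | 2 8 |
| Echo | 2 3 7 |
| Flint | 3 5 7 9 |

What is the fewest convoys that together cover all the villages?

Atlas and Bravo and Comet and Flint together: Atlas ∪ Bravo ∪ Comet ∪ Flint = {1, 2, 3, 4, 5, 6, 7, 8, 9} — every village is covered.
No 3 of the 6 convoys cover everything (all 20 combinations miss at least one village), so 4 is optimal.

4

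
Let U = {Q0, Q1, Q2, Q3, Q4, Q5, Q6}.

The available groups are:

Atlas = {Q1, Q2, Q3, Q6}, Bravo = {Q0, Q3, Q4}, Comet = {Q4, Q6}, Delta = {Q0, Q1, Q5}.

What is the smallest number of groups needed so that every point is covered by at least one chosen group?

3

Take {Atlas, Bravo, Delta}. Their union is {Q0, Q1, Q2, Q3, Q4, Q5, Q6}, which is all 7 points.
Only Atlas contains Q2, so Atlas is forced; the remaining 3 points need at least 2 more groups (each remaining group adds at most 2) — so at least 3 groups are needed, and 3 is optimal.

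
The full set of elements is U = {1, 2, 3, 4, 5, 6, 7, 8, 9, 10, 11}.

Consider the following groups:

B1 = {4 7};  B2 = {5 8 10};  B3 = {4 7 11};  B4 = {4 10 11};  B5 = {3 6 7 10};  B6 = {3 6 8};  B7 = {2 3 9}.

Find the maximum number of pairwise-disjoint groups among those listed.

B1, B2, B7 are pairwise disjoint (B1={4,7}; B2={5,8,10}; B7={2,3,9}).
Every remaining group overlaps one of these, and no 4 of the listed groups are pairwise disjoint, so 3 is the maximum.

3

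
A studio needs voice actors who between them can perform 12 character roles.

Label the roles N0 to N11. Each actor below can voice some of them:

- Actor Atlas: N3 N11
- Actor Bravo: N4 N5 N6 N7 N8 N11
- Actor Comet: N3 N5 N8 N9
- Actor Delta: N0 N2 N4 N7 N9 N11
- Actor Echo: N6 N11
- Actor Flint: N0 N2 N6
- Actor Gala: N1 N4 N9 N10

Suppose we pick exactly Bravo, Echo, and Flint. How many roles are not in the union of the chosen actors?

4

Union of Bravo, Echo, Flint = {N0, N2, N4, N5, N6, N7, N8, N11}.
Not covered: N1, N3, N9, N10 — 4 roles.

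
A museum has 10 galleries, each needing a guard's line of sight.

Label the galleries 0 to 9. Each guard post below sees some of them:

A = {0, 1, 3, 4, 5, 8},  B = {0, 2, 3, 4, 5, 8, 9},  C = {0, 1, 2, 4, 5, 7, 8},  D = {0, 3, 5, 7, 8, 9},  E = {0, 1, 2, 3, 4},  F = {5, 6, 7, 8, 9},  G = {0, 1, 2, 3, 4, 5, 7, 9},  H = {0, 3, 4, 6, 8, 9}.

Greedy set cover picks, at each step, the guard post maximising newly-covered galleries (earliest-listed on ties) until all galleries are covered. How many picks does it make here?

Greedy: pick G (covers 8 new) → pick F (covers 2 new). Total picks: 2.

2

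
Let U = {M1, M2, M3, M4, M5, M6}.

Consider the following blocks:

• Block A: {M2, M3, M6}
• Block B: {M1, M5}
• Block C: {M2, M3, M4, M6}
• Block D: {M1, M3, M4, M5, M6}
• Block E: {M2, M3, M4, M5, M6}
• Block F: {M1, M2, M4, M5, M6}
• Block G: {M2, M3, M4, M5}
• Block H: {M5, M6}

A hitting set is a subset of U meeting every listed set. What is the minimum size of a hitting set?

Take T = {M2, M5}. Each listed block contains at least one of these, so T is a hitting set of size 2.
The blocks A, B are pairwise disjoint, so any hitting set needs a separate item for each — at least 2. Hence 2 is optimal.

2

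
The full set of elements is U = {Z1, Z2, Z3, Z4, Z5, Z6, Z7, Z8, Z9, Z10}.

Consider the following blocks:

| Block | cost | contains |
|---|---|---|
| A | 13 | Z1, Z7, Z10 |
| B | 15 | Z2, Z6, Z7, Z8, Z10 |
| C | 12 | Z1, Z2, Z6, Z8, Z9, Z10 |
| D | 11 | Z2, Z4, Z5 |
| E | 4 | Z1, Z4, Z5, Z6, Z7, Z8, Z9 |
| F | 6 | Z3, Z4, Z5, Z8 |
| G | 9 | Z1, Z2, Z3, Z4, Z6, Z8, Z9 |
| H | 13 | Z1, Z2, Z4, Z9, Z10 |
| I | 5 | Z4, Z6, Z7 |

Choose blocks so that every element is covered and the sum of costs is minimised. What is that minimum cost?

22

C, E, F together cover every element (C ∪ E ∪ F = {Z1, Z2, Z3, Z4, Z5, Z6, Z7, Z8, Z9, Z10}); total cost 12 + 4 + 6 = 22.
The greedy pick E, G, C costs 25; no covering selection beats 22.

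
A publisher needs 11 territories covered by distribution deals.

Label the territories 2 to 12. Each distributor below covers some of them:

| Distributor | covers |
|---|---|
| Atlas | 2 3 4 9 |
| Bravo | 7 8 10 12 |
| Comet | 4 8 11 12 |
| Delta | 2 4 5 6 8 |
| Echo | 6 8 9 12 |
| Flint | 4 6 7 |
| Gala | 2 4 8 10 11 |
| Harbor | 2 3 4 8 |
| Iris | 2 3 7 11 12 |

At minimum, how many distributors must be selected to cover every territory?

Delta and Echo and Gala and Iris together: Delta ∪ Echo ∪ Gala ∪ Iris = {2, 3, 4, 5, 6, 7, 8, 9, 10, 11, 12} — every territory is covered.
No 3 of the 9 distributors cover everything (all 84 combinations miss at least one territory), so 4 is optimal.

4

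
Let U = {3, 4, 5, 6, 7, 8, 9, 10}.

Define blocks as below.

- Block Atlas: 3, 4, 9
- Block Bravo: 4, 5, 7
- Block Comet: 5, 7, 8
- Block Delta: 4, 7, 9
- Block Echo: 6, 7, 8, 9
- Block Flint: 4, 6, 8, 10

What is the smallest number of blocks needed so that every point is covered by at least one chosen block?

Take {Atlas, Comet, Flint}. Their union is {3, 4, 5, 6, 7, 8, 9, 10}, which is all 8 points.
Only Atlas contains 3, so Atlas is forced; the remaining 5 points need at least 2 more blocks (each remaining block adds at most 3) — so at least 3 blocks are needed, and 3 is optimal.

3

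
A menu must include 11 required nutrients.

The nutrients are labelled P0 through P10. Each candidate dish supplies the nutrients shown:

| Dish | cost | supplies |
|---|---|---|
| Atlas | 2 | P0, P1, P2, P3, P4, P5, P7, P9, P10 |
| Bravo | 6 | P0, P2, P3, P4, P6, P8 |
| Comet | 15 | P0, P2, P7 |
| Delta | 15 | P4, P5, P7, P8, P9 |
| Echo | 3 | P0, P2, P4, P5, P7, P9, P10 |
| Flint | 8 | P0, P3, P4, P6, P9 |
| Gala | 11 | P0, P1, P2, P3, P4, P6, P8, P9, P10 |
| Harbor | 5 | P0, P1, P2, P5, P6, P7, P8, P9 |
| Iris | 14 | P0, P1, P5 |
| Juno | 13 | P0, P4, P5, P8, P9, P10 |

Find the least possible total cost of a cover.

Atlas, Harbor together cover every nutrient (Atlas ∪ Harbor = {P0, P1, P2, P3, P4, P5, P6, P7, P8, P9, P10}); total cost 2 + 5 = 7.
No covering selection has total cost below 7.

7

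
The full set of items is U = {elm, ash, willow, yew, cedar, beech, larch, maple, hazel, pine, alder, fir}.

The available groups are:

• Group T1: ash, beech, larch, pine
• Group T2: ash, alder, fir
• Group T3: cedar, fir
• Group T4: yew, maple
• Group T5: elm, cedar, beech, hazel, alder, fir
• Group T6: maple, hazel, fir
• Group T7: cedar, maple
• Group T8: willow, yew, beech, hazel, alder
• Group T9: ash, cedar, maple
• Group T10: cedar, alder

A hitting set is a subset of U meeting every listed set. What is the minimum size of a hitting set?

The 4 items {yew, cedar, pine, fir} hit every group.
No choice of 3 items meets every group, so 4 is the minimum.

4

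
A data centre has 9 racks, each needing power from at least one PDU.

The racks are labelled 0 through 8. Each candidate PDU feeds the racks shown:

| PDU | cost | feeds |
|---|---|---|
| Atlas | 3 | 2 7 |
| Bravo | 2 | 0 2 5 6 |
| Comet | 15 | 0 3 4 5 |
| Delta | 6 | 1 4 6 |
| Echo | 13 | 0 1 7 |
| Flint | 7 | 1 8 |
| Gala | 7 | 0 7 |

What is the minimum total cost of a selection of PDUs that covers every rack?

Atlas, Bravo, Comet, Flint together cover every rack (Atlas ∪ Bravo ∪ Comet ∪ Flint = {0, 1, 2, 3, 4, 5, 6, 7, 8}); total cost 3 + 2 + 15 + 7 = 27.
The greedy pick Bravo, Atlas, Delta, Flint, Comet costs 33; no covering selection beats 27.

27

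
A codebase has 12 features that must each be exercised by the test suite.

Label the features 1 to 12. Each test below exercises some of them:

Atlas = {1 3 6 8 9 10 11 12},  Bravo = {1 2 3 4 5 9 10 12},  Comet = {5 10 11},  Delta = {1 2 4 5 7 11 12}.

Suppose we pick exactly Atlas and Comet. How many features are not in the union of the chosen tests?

Union of Atlas, Comet = {1, 3, 5, 6, 8, 9, 10, 11, 12}.
Not covered: 2, 4, 7 — 3 features.

3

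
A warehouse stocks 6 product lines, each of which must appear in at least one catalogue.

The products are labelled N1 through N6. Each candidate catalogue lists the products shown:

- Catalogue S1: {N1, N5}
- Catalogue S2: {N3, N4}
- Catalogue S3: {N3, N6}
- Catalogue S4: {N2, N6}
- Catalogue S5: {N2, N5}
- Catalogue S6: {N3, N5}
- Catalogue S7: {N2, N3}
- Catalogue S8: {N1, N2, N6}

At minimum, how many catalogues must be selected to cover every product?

S1 and S2 and S8 together: S1 ∪ S2 ∪ S8 = {N1, N2, N3, N4, N5, N6} — every product is covered.
Only S2 contains N4, so S2 is forced; the remaining 4 products need at least 2 more catalogues (each remaining catalogue adds at most 3) — so at least 3 catalogues are needed, and 3 is optimal.

3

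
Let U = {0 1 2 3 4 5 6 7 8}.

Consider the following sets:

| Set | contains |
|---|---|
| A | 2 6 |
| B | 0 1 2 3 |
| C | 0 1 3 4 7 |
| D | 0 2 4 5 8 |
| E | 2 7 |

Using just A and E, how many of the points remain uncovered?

6

Union of A, E = {2, 6, 7}.
Not covered: 0, 1, 3, 4, 5, 8 — 6 points.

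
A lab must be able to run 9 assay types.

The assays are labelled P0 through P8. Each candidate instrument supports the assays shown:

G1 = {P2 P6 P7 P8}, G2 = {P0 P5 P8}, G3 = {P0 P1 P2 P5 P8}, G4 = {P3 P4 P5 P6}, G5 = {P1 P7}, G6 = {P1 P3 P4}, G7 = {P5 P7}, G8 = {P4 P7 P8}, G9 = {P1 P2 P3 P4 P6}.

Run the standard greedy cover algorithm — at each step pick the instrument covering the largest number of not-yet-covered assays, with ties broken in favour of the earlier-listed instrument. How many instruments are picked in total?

Greedy: pick G3 (covers 5 new) → pick G4 (covers 3 new) → pick G1 (covers 1 new). Total picks: 3.

3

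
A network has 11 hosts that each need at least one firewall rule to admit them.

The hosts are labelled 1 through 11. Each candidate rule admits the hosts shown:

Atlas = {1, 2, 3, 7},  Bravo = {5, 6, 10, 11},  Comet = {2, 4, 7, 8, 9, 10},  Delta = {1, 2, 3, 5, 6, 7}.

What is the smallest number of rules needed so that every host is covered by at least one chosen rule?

Take {Atlas, Bravo, Comet}. Their union is {1, 2, 3, 4, 5, 6, 7, 8, 9, 10, 11}, which is all 11 hosts.
Only Comet contains 4, so Comet is forced; the remaining 5 hosts need at least 2 more rules (each remaining rule adds at most 4) — so at least 3 rules are needed, and 3 is optimal.

3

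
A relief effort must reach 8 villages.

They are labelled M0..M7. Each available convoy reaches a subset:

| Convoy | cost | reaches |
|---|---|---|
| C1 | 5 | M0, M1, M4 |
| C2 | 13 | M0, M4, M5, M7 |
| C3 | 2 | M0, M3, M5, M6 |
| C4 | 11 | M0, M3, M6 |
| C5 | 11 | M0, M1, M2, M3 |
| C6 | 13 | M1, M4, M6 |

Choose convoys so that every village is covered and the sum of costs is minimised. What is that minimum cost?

26

C2, C3, C5 together cover every village (C2 ∪ C3 ∪ C5 = {M0, M1, M2, M3, M4, M5, M6, M7}); total cost 13 + 2 + 11 = 26.
The greedy pick C3, C1, C5, C2 costs 31; no covering selection beats 26.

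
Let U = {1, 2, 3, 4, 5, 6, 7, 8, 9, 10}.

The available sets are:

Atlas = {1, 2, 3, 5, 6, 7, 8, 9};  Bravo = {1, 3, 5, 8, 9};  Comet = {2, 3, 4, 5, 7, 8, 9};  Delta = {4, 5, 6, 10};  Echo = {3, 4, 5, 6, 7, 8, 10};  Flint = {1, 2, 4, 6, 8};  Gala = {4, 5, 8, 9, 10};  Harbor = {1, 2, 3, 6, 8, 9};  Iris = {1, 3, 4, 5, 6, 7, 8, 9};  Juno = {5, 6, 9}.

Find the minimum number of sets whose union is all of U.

Echo and Harbor together: Echo ∪ Harbor = {1, 2, 3, 4, 5, 6, 7, 8, 9, 10} — every element is covered.
No single set has all 10 elements (the largest, Atlas, has 8), so 2 is optimal.

2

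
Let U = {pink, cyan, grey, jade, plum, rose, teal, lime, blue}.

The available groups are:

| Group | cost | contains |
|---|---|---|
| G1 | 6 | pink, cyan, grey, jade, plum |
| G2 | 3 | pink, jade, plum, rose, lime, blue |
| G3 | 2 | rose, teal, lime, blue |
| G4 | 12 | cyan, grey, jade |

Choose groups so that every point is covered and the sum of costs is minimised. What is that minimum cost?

8

G1, G3 together cover every point (G1 ∪ G3 = {pink, cyan, grey, jade, plum, rose, teal, lime, blue}); total cost 6 + 2 = 8.
The greedy pick G2, G3, G1 costs 11; no covering selection beats 8.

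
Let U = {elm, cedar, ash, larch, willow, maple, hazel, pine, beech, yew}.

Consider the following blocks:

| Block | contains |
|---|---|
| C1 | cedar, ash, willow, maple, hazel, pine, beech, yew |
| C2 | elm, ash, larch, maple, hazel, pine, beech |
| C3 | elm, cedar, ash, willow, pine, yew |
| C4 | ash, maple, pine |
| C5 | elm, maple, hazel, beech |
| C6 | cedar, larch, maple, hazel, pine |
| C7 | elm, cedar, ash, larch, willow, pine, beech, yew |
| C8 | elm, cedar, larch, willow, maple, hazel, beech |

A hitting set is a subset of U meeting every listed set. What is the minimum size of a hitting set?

2

Take H = {elm, pine}. Each listed block contains at least one of these, so H is a hitting set of size 2.
No single point lies in every block, so at least 2 are needed and 2 is optimal.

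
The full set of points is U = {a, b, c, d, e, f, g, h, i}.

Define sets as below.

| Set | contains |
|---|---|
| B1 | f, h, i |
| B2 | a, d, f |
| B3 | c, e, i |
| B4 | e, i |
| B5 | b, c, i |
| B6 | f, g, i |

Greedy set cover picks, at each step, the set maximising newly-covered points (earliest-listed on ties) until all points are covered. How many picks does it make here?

Greedy: pick B1 (covers 3 new) → pick B2 (covers 2 new) → pick B3 (covers 2 new) → pick B5 (covers 1 new) → pick B6 (covers 1 new). Total picks: 5.

5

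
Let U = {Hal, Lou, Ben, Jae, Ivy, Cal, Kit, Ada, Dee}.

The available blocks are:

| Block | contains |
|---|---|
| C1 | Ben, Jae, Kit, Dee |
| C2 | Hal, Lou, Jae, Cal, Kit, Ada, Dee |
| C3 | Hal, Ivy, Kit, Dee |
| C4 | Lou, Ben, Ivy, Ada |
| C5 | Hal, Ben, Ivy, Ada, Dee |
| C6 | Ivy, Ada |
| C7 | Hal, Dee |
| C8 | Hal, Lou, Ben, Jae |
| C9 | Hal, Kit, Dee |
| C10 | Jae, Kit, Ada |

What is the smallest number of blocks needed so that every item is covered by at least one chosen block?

Take {C2, C4}. Their union is {Hal, Lou, Ben, Jae, Ivy, Cal, Kit, Ada, Dee}, which is all 9 items.
No single block has all 9 items (the largest, C2, has 7), so 2 is optimal.

2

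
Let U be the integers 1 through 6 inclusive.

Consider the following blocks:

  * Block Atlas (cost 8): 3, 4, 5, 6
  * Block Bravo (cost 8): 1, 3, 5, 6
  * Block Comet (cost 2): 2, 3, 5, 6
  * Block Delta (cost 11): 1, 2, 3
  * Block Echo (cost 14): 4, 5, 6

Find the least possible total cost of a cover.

18

Atlas, Bravo, Comet together cover every point (Atlas ∪ Bravo ∪ Comet = {1, 2, 3, 4, 5, 6}); total cost 8 + 8 + 2 = 18.
No covering selection has total cost below 18.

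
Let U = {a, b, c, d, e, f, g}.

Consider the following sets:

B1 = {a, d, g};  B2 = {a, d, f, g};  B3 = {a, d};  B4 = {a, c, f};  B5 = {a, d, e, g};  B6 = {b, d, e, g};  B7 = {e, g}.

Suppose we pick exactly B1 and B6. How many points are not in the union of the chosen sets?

2

Union of B1, B6 = {a, b, d, e, g}.
Not covered: c, f — 2 points.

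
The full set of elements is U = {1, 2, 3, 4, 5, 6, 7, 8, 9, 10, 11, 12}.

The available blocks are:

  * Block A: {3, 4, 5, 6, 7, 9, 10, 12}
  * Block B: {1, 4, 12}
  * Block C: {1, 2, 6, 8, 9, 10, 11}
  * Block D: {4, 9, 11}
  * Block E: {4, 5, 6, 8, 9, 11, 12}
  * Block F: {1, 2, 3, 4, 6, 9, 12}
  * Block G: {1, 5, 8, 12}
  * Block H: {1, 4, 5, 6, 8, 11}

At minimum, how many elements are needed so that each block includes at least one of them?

2

The 2 elements {1, 9} hit every block.
The blocks D, G are pairwise disjoint, so any hitting set needs a separate element for each — at least 2. Hence 2 is optimal.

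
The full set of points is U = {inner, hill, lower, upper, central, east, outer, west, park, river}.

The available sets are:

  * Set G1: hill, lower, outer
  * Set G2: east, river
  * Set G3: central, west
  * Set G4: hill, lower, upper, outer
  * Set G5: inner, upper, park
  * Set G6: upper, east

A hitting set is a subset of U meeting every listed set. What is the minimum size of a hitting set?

The 4 points {hill, central, east, park} hit every set.
The sets G1, G2, G3, G5 are pairwise disjoint, so any hitting set needs a separate point for each — at least 4. Hence 4 is optimal.

4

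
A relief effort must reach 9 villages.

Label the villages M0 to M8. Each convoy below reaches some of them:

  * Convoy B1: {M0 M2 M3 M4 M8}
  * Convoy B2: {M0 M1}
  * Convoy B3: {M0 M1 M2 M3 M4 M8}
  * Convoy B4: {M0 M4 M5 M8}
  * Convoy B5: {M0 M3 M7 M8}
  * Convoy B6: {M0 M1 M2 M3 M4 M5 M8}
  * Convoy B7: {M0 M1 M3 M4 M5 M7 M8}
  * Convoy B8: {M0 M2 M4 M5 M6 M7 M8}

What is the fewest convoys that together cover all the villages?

Take {B6, B8}. Their union is {M0, M1, M2, M3, M4, M5, M6, M7, M8}, which is all 9 villages.
No single convoy has all 9 villages (the largest, B6, has 7), so 2 is optimal.

2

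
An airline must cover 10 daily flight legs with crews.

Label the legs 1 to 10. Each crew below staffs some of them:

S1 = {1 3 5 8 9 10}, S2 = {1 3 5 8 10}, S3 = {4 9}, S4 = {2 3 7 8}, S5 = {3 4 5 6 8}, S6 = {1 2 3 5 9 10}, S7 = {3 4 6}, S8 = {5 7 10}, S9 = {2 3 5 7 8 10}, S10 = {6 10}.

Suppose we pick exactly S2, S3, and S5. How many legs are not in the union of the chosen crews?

Union of S2, S3, S5 = {1, 3, 4, 5, 6, 8, 9, 10}.
Not covered: 2, 7 — 2 legs.

2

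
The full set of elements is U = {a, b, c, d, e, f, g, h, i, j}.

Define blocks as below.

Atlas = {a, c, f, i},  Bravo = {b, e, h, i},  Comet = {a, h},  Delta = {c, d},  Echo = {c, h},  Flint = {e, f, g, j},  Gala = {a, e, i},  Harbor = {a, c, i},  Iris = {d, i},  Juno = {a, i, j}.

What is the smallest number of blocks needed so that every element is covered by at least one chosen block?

Take {Bravo, Delta, Flint, Gala}. Their union is {a, b, c, d, e, f, g, h, i, j}, which is all 10 elements.
No 3 of the 10 blocks cover everything (all 120 combinations miss at least one element), so 4 is optimal.

4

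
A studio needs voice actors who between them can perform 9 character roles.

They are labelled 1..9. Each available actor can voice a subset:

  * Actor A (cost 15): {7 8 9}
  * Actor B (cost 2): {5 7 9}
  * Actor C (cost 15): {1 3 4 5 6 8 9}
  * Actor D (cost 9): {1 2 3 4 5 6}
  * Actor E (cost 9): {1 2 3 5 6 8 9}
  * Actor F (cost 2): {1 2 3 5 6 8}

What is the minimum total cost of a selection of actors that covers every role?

B, D, F together cover every role (B ∪ D ∪ F = {1, 2, 3, 4, 5, 6, 7, 8, 9}); total cost 2 + 9 + 2 = 13.
No covering selection has total cost below 13.

13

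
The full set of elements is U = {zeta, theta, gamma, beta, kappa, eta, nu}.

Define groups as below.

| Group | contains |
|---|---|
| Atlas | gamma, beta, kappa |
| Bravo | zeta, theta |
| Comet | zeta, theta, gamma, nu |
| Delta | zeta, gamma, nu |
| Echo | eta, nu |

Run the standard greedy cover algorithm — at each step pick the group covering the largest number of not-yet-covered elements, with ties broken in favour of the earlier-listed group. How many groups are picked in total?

Greedy: pick Comet (covers 4 new) → pick Atlas (covers 2 new) → pick Echo (covers 1 new). Total picks: 3.

3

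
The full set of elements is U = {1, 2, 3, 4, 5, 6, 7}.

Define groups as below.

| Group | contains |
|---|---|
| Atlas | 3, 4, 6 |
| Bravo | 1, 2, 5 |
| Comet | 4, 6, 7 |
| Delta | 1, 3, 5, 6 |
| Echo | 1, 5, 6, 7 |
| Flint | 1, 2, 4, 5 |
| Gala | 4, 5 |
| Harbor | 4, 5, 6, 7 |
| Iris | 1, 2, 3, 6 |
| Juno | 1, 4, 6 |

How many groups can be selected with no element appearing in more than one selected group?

2

Bravo, Comet are pairwise disjoint (Bravo={1,2,5}; Comet={4,6,7}).
Every remaining group overlaps one of these, and no 3 of the listed groups are pairwise disjoint, so 2 is the maximum.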